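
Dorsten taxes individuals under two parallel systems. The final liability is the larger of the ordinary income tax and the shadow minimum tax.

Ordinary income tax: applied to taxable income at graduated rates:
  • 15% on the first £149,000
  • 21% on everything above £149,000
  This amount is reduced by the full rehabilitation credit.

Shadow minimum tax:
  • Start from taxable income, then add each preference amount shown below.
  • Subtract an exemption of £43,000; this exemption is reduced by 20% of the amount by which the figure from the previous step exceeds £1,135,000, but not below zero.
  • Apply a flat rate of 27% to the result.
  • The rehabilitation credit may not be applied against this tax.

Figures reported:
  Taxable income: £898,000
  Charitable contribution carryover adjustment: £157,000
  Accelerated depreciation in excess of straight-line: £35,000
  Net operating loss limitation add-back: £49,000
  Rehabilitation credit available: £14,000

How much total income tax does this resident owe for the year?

£296,136

Shadow minimum tax:
  Adjusted income: £898,000 + £157,000 + £35,000 + £49,000 = £1,139,000
  Exemption: £43,000 − 20% × (£1,139,000 − £1,135,000) = £43,000 − £800 = £42,200
  Base: £1,139,000 − £42,200 = £1,096,800
  £1,096,800 × 27% = £296,136

Ordinary income tax:
  £149,000 × 15% = £22,350
  £749,000 × 21% = £157,290
  → £179,640
  Less rehabilitation credit £14,000 → £165,640

£296,136 > £165,640, so the shadow minimum tax is the binding amount.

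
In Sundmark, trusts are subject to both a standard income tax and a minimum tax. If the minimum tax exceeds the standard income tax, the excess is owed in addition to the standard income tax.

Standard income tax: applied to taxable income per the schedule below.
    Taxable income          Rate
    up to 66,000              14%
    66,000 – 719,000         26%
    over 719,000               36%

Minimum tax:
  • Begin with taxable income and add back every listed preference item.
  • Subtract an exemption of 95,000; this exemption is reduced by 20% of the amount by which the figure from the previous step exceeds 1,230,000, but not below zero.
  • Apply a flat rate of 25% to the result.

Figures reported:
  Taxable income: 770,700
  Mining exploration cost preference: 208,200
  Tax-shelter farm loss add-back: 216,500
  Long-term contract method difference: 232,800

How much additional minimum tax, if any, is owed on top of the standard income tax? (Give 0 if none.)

145,578

Minimum tax:
  Adjusted income: 770,700 + 208,200 + 216,500 + 232,800 = 1,428,200
  Exemption: 95,000 − 20% × (1,428,200 − 1,230,000) = 95,000 − 39,640 = 55,360
  Base: 1,428,200 − 55,360 = 1,372,840
  1,372,840 × 25% = 343,210

Standard income tax:
  66,000 × 14% = 9,240
  653,000 × 26% = 169,780
  51,700 × 36% = 18,612
  → 197,632

Excess of minimum tax over standard income tax: 343,210 − 197,632 = 145,578.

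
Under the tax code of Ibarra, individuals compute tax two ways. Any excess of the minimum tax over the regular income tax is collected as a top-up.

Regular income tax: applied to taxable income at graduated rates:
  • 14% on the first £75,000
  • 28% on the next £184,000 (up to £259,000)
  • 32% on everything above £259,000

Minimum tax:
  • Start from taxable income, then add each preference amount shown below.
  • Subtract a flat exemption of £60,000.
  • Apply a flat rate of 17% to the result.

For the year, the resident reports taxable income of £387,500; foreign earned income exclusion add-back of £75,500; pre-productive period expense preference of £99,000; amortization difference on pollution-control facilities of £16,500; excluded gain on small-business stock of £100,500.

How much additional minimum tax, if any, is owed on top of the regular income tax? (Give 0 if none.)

Minimum tax:
  Adjusted income: £387,500 + £75,500 + £99,000 + £16,500 + £100,500 = £679,000
  Less exemption £60,000 → base £619,000
  £619,000 × 17% = £105,230

Regular income tax:
  £75,000 × 14% = £10,500
  £184,000 × 28% = £51,520
  £128,500 × 32% = £41,120
  → £103,140

Excess of minimum tax over regular income tax: £105,230 − £103,140 = £2,090.

£2,090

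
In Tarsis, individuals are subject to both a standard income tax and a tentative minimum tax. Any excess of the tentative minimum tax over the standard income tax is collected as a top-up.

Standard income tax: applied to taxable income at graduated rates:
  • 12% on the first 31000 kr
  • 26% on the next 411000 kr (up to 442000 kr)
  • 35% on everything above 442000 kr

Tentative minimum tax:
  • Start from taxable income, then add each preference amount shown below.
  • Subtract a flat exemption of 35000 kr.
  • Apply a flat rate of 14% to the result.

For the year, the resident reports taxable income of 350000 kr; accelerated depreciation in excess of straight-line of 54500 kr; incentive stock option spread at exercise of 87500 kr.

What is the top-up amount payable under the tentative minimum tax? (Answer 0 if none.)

Tentative minimum tax:
  Adjusted income: 350000 kr + 54500 kr + 87500 kr = 492000 kr
  Less exemption 35000 kr → base 457000 kr
  457000 kr × 14% = 63980 kr

Standard income tax:
  31000 kr × 12% = 3720 kr
  319000 kr × 26% = 82940 kr
  → 86660 kr

63980 kr ≤ 86660 kr, so no add-on is due.

0 kr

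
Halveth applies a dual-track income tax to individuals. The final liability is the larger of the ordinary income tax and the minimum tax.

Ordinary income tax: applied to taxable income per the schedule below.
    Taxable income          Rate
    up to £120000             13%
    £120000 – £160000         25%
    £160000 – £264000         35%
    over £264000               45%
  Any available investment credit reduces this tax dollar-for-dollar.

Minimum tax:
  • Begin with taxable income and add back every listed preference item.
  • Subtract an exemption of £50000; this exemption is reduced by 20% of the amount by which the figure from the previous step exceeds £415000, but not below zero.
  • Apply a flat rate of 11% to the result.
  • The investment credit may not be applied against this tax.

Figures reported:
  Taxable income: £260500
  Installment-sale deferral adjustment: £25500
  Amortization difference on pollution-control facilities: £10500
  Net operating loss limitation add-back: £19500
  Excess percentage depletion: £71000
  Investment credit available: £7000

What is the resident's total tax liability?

£53775

Ordinary income tax:
  £120000 × 13% = £15600
  £40000 × 25% = £10000
  £100500 × 35% = £35175
  → £60775
  Less investment credit £7000 → £53775

Minimum tax:
  Adjusted income: £260500 + £25500 + £10500 + £19500 + £71000 = £387000
  Exemption: £387000 ≤ £415000, so full £50000 applies
  Base: £387000 − £50000 = £337000
  £337000 × 11% = £37070

£53775 > £37070, so the ordinary income tax governs.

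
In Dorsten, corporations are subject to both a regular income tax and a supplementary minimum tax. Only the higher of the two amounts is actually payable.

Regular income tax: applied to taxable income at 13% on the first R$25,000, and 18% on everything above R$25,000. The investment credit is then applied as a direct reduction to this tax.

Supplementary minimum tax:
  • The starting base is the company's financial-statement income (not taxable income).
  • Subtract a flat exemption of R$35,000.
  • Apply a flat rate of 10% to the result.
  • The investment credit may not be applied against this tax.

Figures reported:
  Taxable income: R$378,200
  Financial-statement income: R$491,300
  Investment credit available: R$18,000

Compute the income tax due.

Regular income tax:
  R$25,000 × 13% = R$3,250
  R$353,200 × 18% = R$63,576
  → R$66,826
  Less investment credit R$18,000 → R$48,826

Supplementary minimum tax:
  Base (financial-statement income): R$491,300
  Less exemption R$35,000 → base R$456,300
  R$456,300 × 10% = R$45,630

R$48,826 > R$45,630, so the regular income tax governs.

R$48,826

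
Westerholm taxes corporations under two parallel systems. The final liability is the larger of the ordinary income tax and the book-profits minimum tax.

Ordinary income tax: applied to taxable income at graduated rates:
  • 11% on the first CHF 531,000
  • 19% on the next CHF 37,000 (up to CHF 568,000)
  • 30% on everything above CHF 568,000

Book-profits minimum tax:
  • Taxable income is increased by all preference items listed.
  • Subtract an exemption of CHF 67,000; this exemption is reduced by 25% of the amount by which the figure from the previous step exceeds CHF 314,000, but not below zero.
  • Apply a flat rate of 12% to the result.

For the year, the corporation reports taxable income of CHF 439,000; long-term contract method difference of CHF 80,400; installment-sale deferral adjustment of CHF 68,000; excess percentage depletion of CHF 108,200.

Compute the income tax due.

CHF 83,472

Ordinary income tax:
  CHF 439,000 × 11% = CHF 48,290

Book-profits minimum tax:
  Adjusted income: CHF 439,000 + CHF 80,400 + CHF 68,000 + CHF 108,200 = CHF 695,600
  Exemption: 25% × (CHF 695,600 − CHF 314,000) = CHF 95,400 ≥ CHF 67,000, so the exemption is fully phased out
  Base: CHF 695,600 − CHF 0 = CHF 695,600
  CHF 695,600 × 12% = CHF 83,472

CHF 83,472 > CHF 48,290, so the book-profits minimum tax is the binding amount.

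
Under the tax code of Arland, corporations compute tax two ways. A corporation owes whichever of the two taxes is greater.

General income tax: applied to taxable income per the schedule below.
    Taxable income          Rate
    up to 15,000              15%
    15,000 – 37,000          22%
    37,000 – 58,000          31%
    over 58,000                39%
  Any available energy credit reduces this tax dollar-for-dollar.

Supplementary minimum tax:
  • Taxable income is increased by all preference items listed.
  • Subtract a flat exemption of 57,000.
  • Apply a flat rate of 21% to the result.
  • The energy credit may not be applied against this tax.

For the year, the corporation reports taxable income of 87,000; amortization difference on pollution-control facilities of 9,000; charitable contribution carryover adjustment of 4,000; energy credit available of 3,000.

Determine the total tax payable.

21,910

Supplementary minimum tax:
  Adjusted income: 87,000 + 9,000 + 4,000 = 100,000
  Less exemption 57,000 → base 43,000
  43,000 × 21% = 9,030

General income tax:
  15,000 × 15% = 2,250
  22,000 × 22% = 4,840
  21,000 × 31% = 6,510
  29,000 × 39% = 11,310
  → 24,910
  Less energy credit 3,000 → 21,910

21,910 > 9,030, so the general income tax governs.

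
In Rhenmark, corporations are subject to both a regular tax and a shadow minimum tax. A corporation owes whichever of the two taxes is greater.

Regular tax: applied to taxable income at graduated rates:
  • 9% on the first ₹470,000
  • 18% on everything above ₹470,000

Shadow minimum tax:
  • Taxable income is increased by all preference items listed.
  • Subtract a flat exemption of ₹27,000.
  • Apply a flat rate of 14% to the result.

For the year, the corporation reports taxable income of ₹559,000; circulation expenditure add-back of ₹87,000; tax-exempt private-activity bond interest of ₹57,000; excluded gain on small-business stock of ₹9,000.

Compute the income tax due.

Shadow minimum tax:
  Adjusted income: ₹559,000 + ₹87,000 + ₹57,000 + ₹9,000 = ₹712,000
  Less exemption ₹27,000 → base ₹685,000
  ₹685,000 × 14% = ₹95,900

Regular tax:
  ₹470,000 × 9% = ₹42,300
  ₹89,000 × 18% = ₹16,020
  → ₹58,320

₹95,900 > ₹58,320, so the shadow minimum tax is the binding amount.

₹95,900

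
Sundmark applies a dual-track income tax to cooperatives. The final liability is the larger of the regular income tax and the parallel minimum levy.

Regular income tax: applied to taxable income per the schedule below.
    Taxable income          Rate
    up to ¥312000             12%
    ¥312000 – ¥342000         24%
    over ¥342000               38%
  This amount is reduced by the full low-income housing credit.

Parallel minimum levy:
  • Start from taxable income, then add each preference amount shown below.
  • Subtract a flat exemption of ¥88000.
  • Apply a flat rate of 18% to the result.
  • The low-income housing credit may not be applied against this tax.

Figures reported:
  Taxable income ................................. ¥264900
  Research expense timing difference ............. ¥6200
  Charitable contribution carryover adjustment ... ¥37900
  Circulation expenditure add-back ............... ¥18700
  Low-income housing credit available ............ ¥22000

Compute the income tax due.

¥43146

Regular income tax:
  ¥264900 × 12% = ¥31788
  Less low-income housing credit ¥22000 → ¥9788

Parallel minimum levy:
  Adjusted income: ¥264900 + ¥6200 + ¥37900 + ¥18700 = ¥327700
  Less exemption ¥88000 → base ¥239700
  ¥239700 × 18% = ¥43146

¥43146 > ¥9788, so the parallel minimum levy is the binding amount.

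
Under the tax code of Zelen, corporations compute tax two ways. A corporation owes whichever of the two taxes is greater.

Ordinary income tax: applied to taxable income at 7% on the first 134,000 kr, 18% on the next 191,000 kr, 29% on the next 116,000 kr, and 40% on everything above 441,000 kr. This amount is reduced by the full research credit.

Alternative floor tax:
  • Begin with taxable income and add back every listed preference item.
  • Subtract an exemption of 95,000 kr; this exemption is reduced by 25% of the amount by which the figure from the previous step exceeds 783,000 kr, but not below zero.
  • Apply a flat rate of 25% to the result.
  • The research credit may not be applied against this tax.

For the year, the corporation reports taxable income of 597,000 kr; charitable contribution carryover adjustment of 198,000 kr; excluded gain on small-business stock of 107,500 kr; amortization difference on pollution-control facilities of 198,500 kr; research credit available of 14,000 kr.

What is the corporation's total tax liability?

271,375 kr

Alternative floor tax:
  Adjusted income: 597,000 kr + 198,000 kr + 107,500 kr + 198,500 kr = 1,101,000 kr
  Exemption: 95,000 kr − 25% × (1,101,000 kr − 783,000 kr) = 95,000 kr − 79,500 kr = 15,500 kr
  Base: 1,101,000 kr − 15,500 kr = 1,085,500 kr
  1,085,500 kr × 25% = 271,375 kr

Ordinary income tax:
  134,000 kr × 7% = 9,380 kr
  191,000 kr × 18% = 34,380 kr
  116,000 kr × 29% = 33,640 kr
  156,000 kr × 40% = 62,400 kr
  → 139,800 kr
  Less research credit 14,000 kr → 125,800 kr

271,375 kr > 125,800 kr, so the alternative floor tax is the binding amount.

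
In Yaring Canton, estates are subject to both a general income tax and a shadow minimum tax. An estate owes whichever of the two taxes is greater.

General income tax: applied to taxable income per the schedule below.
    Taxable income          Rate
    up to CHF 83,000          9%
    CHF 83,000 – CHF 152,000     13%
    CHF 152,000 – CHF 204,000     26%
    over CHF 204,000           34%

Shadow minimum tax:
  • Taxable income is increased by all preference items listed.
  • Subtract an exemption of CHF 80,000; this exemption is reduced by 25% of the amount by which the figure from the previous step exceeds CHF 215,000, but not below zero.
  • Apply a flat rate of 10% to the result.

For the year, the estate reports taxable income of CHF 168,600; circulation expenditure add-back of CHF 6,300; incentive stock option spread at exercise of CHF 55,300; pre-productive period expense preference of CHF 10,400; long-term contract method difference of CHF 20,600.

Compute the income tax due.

CHF 20,756

General income tax:
  CHF 83,000 × 9% = CHF 7,470
  CHF 69,000 × 13% = CHF 8,970
  CHF 16,600 × 26% = CHF 4,316
  → CHF 20,756

Shadow minimum tax:
  Adjusted income: CHF 168,600 + CHF 6,300 + CHF 55,300 + CHF 10,400 + CHF 20,600 = CHF 261,200
  Exemption: CHF 80,000 − 25% × (CHF 261,200 − CHF 215,000) = CHF 80,000 − CHF 11,550 = CHF 68,450
  Base: CHF 261,200 − CHF 68,450 = CHF 192,750
  CHF 192,750 × 10% = CHF 19,275

CHF 20,756 > CHF 19,275, so the general income tax governs.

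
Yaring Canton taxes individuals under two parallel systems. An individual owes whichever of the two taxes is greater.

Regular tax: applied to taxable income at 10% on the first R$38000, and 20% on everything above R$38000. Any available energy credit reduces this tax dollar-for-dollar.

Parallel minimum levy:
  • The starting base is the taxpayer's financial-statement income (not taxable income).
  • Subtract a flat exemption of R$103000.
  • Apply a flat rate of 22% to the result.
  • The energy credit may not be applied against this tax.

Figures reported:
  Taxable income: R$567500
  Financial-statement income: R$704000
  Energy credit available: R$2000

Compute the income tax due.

R$132220

Parallel minimum levy:
  Base (financial-statement income): R$704000
  Less exemption R$103000 → base R$601000
  R$601000 × 22% = R$132220

Regular tax:
  R$38000 × 10% = R$3800
  R$529500 × 20% = R$105900
  → R$109700
  Less energy credit R$2000 → R$107700

R$132220 > R$107700, so the parallel minimum levy is the binding amount.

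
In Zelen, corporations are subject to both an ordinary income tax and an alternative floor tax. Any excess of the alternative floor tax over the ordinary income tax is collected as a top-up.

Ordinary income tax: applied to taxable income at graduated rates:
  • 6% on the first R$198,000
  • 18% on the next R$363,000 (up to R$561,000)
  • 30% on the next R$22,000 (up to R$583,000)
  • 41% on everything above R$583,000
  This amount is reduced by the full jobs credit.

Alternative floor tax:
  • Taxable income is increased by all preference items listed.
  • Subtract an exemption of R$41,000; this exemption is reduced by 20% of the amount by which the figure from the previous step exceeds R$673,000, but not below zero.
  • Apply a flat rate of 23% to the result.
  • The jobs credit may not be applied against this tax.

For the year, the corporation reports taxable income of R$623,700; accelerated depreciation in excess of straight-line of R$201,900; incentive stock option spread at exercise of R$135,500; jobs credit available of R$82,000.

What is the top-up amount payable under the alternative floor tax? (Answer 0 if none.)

R$202,546

Alternative floor tax:
  Adjusted income: R$623,700 + R$201,900 + R$135,500 = R$961,100
  Exemption: 20% × (R$961,100 − R$673,000) = R$57,620 ≥ R$41,000, so the exemption is fully phased out
  Base: R$961,100 − R$0 = R$961,100
  R$961,100 × 23% = R$221,053

Ordinary income tax:
  R$198,000 × 6% = R$11,880
  R$363,000 × 18% = R$65,340
  R$22,000 × 30% = R$6,600
  R$40,700 × 41% = R$16,687
  → R$100,507
  Less jobs credit R$82,000 → R$18,507

Excess of alternative floor tax over ordinary income tax: R$221,053 − R$18,507 = R$202,546.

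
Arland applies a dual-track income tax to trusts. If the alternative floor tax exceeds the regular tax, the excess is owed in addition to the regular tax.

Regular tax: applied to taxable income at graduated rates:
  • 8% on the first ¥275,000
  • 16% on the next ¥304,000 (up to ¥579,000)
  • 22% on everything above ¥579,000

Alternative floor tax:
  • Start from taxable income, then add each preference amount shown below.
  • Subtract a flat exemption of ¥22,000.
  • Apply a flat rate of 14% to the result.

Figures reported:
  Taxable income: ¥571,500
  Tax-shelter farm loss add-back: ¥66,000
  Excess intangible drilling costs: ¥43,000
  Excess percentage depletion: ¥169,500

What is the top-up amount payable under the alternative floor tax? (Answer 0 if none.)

¥46,480

Regular tax:
  ¥275,000 × 8% = ¥22,000
  ¥296,500 × 16% = ¥47,440
  → ¥69,440

Alternative floor tax:
  Adjusted income: ¥571,500 + ¥66,000 + ¥43,000 + ¥169,500 = ¥850,000
  Less exemption ¥22,000 → base ¥828,000
  ¥828,000 × 14% = ¥115,920

Excess of alternative floor tax over regular tax: ¥115,920 − ¥69,440 = ¥46,480.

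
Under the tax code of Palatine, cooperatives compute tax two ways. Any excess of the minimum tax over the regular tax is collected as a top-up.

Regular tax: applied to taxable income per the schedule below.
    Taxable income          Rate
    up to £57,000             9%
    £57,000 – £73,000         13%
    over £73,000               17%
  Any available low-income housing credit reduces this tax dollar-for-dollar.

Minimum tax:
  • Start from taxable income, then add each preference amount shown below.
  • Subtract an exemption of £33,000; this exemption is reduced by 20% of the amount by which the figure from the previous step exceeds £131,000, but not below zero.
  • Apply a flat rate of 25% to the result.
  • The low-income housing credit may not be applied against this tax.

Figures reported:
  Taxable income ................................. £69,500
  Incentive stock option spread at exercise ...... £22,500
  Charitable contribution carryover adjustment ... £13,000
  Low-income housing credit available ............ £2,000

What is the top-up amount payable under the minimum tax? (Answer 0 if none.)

Minimum tax:
  Adjusted income: £69,500 + £22,500 + £13,000 = £105,000
  Exemption: £105,000 ≤ £131,000, so full £33,000 applies
  Base: £105,000 − £33,000 = £72,000
  £72,000 × 25% = £18,000

Regular tax:
  £57,000 × 9% = £5,130
  £12,500 × 13% = £1,625
  → £6,755
  Less low-income housing credit £2,000 → £4,755

Excess of minimum tax over regular tax: £18,000 − £4,755 = £13,245.

£13,245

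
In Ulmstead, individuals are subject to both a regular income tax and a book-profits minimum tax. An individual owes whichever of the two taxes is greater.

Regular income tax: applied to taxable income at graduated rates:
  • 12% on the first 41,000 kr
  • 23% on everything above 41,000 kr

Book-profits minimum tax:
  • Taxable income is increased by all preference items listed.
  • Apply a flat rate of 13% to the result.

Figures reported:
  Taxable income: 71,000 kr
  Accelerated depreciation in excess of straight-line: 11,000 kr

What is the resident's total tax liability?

Book-profits minimum tax:
  Adjusted income: 71,000 kr + 11,000 kr = 82,000 kr
  82,000 kr × 13% = 10,660 kr

Regular income tax:
  41,000 kr × 12% = 4,920 kr
  30,000 kr × 23% = 6,900 kr
  → 11,820 kr

11,820 kr > 10,660 kr, so the regular income tax governs.

11,820 kr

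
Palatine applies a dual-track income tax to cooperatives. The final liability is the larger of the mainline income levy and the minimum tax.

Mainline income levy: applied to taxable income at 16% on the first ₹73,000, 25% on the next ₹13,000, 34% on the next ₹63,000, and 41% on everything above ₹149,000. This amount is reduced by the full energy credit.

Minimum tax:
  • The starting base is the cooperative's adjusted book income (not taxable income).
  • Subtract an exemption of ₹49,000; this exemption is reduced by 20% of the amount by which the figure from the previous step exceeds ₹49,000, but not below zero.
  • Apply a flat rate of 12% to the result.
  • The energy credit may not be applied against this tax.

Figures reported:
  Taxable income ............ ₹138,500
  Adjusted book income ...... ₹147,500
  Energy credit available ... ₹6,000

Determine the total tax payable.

₹26,780

Mainline income levy:
  ₹73,000 × 16% = ₹11,680
  ₹13,000 × 25% = ₹3,250
  ₹52,500 × 34% = ₹17,850
  → ₹32,780
  Less energy credit ₹6,000 → ₹26,780

Minimum tax:
  Base (adjusted book income): ₹147,500
  Exemption: ₹49,000 − 20% × (₹147,500 − ₹49,000) = ₹49,000 − ₹19,700 = ₹29,300
  Base: ₹147,500 − ₹29,300 = ₹118,200
  ₹118,200 × 12% = ₹14,184

₹26,780 > ₹14,184, so the mainline income levy governs.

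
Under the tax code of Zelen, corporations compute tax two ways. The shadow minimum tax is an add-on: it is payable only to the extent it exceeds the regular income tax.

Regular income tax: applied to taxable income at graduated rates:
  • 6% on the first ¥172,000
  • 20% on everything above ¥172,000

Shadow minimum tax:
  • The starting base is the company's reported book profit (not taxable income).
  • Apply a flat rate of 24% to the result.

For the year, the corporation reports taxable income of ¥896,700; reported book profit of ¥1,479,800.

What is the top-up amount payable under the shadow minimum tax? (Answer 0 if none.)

Shadow minimum tax:
  Base (reported book profit): ¥1,479,800
  ¥1,479,800 × 24% = ¥355,152

Regular income tax:
  ¥172,000 × 6% = ¥10,320
  ¥724,700 × 20% = ¥144,940
  → ¥155,260

Excess of shadow minimum tax over regular income tax: ¥355,152 − ¥155,260 = ¥199,892.

¥199,892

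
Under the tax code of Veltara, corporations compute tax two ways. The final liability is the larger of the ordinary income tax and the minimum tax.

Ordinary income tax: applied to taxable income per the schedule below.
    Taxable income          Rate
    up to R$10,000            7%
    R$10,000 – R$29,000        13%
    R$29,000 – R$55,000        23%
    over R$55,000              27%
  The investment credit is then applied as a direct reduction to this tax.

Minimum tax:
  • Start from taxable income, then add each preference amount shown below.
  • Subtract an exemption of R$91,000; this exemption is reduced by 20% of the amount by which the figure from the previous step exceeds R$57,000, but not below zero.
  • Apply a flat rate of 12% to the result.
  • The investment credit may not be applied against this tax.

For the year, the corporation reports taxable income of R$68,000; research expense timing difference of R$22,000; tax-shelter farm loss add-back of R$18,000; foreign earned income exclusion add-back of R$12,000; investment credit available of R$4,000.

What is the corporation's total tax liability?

Minimum tax:
  Adjusted income: R$68,000 + R$22,000 + R$18,000 + R$12,000 = R$120,000
  Exemption: R$91,000 − 20% × (R$120,000 − R$57,000) = R$91,000 − R$12,600 = R$78,400
  Base: R$120,000 − R$78,400 = R$41,600
  R$41,600 × 12% = R$4,992

Ordinary income tax:
  R$10,000 × 7% = R$700
  R$19,000 × 13% = R$2,470
  R$26,000 × 23% = R$5,980
  R$13,000 × 27% = R$3,510
  → R$12,660
  Less investment credit R$4,000 → R$8,660

R$8,660 > R$4,992, so the ordinary income tax governs.

R$8,660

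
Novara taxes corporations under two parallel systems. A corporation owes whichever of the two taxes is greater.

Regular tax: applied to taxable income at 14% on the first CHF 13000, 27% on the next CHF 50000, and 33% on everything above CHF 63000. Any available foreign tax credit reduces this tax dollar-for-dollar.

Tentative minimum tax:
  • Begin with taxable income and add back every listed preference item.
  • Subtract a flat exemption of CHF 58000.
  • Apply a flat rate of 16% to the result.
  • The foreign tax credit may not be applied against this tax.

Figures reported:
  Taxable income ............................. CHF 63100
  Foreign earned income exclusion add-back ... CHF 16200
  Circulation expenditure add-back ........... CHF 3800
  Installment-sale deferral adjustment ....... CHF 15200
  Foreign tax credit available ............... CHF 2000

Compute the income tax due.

CHF 13353

Regular tax:
  CHF 13000 × 14% = CHF 1820
  CHF 50000 × 27% = CHF 13500
  CHF 100 × 33% = CHF 33
  → CHF 15353
  Less foreign tax credit CHF 2000 → CHF 13353

Tentative minimum tax:
  Adjusted income: CHF 63100 + CHF 16200 + CHF 3800 + CHF 15200 = CHF 98300
  Less exemption CHF 58000 → base CHF 40300
  CHF 40300 × 16% = CHF 6448

CHF 13353 > CHF 6448, so the regular tax governs.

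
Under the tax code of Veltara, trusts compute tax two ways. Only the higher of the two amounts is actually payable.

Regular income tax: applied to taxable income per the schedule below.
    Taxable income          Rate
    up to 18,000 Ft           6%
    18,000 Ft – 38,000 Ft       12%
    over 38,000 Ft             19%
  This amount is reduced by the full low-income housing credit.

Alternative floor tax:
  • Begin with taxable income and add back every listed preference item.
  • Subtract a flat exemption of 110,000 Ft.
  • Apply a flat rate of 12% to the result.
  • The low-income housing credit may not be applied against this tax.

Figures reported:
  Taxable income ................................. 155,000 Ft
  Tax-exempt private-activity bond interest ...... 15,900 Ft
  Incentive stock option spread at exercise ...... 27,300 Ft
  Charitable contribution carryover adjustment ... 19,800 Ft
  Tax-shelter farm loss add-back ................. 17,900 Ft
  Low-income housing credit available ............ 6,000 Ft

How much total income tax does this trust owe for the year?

Regular income tax:
  18,000 Ft × 6% = 1,080 Ft
  20,000 Ft × 12% = 2,400 Ft
  117,000 Ft × 19% = 22,230 Ft
  → 25,710 Ft
  Less low-income housing credit 6,000 Ft → 19,710 Ft

Alternative floor tax:
  Adjusted income: 155,000 Ft + 15,900 Ft + 27,300 Ft + 19,800 Ft + 17,900 Ft = 235,900 Ft
  Less exemption 110,000 Ft → base 125,900 Ft
  125,900 Ft × 12% = 15,108 Ft

19,710 Ft > 15,108 Ft, so the regular income tax governs.

19,710 Ft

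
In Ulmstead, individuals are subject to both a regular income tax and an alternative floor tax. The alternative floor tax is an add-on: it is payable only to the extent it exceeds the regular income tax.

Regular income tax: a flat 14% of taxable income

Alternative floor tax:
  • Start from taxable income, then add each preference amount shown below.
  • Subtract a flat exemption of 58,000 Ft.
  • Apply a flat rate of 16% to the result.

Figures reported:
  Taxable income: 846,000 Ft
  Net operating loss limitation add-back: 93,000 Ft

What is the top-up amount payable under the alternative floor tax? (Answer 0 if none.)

Alternative floor tax:
  Adjusted income: 846,000 Ft + 93,000 Ft = 939,000 Ft
  Less exemption 58,000 Ft → base 881,000 Ft
  881,000 Ft × 16% = 140,960 Ft

Regular income tax:
  846,000 Ft × 14% = 118,440 Ft

Excess of alternative floor tax over regular income tax: 140,960 Ft − 118,440 Ft = 22,520 Ft.

22,520 Ft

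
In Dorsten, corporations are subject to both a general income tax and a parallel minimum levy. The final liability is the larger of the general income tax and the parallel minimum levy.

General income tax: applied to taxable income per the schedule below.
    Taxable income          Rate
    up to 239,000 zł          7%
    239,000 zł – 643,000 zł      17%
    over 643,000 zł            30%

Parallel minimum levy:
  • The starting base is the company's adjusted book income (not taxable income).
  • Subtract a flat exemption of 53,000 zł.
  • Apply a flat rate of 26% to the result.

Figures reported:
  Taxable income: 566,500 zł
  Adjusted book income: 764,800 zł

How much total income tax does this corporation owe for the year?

185,068 zł

Parallel minimum levy:
  Base (adjusted book income): 764,800 zł
  Less exemption 53,000 zł → base 711,800 zł
  711,800 zł × 26% = 185,068 zł

General income tax:
  239,000 zł × 7% = 16,730 zł
  327,500 zł × 17% = 55,675 zł
  → 72,405 zł

185,068 zł > 72,405 zł, so the parallel minimum levy is the binding amount.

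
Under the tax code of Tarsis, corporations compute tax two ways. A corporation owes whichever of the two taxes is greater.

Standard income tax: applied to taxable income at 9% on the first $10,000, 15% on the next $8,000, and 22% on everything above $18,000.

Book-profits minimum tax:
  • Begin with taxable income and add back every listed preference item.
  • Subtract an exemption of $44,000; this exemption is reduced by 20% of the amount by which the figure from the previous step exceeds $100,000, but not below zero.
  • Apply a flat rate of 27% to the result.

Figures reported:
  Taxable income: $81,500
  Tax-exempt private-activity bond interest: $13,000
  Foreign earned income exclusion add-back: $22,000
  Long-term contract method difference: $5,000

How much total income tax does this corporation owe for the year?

$22,086

Book-profits minimum tax:
  Adjusted income: $81,500 + $13,000 + $22,000 + $5,000 = $121,500
  Exemption: $44,000 − 20% × ($121,500 − $100,000) = $44,000 − $4,300 = $39,700
  Base: $121,500 − $39,700 = $81,800
  $81,800 × 27% = $22,086

Standard income tax:
  $10,000 × 9% = $900
  $8,000 × 15% = $1,200
  $63,500 × 22% = $13,970
  → $16,070

$22,086 > $16,070, so the book-profits minimum tax is the binding amount.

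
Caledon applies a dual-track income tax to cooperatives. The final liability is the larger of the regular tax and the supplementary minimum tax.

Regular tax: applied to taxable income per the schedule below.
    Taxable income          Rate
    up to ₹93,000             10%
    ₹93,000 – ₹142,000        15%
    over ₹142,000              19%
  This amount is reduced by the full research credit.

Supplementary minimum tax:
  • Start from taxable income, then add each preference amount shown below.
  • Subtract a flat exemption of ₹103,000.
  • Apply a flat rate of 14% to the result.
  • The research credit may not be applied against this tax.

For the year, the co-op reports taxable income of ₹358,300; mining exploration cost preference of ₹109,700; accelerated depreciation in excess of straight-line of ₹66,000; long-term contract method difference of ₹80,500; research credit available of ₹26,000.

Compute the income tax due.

Supplementary minimum tax:
  Adjusted income: ₹358,300 + ₹109,700 + ₹66,000 + ₹80,500 = ₹614,500
  Less exemption ₹103,000 → base ₹511,500
  ₹511,500 × 14% = ₹71,610

Regular tax:
  ₹93,000 × 10% = ₹9,300
  ₹49,000 × 15% = ₹7,350
  ₹216,300 × 19% = ₹41,097
  → ₹57,747
  Less research credit ₹26,000 → ₹31,747

₹71,610 > ₹31,747, so the supplementary minimum tax is the binding amount.

₹71,610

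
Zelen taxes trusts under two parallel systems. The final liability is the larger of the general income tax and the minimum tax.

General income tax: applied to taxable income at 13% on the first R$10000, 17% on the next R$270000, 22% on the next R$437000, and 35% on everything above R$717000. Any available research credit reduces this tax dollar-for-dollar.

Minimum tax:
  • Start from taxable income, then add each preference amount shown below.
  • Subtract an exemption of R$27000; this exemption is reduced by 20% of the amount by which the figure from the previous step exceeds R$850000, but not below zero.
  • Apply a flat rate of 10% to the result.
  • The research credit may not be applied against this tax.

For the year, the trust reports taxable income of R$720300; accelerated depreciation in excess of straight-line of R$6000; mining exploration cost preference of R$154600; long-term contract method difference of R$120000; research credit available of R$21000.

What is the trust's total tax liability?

R$123495

General income tax:
  R$10000 × 13% = R$1300
  R$270000 × 17% = R$45900
  R$437000 × 22% = R$96140
  R$3300 × 35% = R$1155
  → R$144495
  Less research credit R$21000 → R$123495

Minimum tax:
  Adjusted income: R$720300 + R$6000 + R$154600 + R$120000 = R$1000900
  Exemption: 20% × (R$1000900 − R$850000) = R$30180 ≥ R$27000, so the exemption is fully phased out
  Base: R$1000900 − R$0 = R$1000900
  R$1000900 × 10% = R$100090

R$123495 > R$100090, so the general income tax governs.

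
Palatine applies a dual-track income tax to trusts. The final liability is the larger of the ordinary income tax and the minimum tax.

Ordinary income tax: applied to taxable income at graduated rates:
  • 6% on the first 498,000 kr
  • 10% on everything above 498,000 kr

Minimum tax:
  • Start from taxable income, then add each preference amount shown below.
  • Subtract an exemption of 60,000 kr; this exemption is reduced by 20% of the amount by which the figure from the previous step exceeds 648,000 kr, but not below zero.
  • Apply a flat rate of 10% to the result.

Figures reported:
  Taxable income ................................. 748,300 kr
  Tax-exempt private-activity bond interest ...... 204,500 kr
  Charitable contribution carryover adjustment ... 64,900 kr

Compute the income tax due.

101,770 kr

Ordinary income tax:
  498,000 kr × 6% = 29,880 kr
  250,300 kr × 10% = 25,030 kr
  → 54,910 kr

Minimum tax:
  Adjusted income: 748,300 kr + 204,500 kr + 64,900 kr = 1,017,700 kr
  Exemption: 20% × (1,017,700 kr − 648,000 kr) = 73,940 kr ≥ 60,000 kr, so the exemption is fully phased out
  Base: 1,017,700 kr − 0 kr = 1,017,700 kr
  1,017,700 kr × 10% = 101,770 kr

101,770 kr > 54,910 kr, so the minimum tax is the binding amount.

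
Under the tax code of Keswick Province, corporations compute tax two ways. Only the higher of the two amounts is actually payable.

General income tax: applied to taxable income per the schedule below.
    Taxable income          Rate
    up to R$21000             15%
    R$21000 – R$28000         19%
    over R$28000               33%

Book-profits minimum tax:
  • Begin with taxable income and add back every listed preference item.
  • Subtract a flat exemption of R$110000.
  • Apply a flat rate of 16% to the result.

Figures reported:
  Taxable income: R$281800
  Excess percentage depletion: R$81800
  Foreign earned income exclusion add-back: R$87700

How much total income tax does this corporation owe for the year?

General income tax:
  R$21000 × 15% = R$3150
  R$7000 × 19% = R$1330
  R$253800 × 33% = R$83754
  → R$88234

Book-profits minimum tax:
  Adjusted income: R$281800 + R$81800 + R$87700 = R$451300
  Less exemption R$110000 → base R$341300
  R$341300 × 16% = R$54608

R$88234 > R$54608, so the general income tax governs.

R$88234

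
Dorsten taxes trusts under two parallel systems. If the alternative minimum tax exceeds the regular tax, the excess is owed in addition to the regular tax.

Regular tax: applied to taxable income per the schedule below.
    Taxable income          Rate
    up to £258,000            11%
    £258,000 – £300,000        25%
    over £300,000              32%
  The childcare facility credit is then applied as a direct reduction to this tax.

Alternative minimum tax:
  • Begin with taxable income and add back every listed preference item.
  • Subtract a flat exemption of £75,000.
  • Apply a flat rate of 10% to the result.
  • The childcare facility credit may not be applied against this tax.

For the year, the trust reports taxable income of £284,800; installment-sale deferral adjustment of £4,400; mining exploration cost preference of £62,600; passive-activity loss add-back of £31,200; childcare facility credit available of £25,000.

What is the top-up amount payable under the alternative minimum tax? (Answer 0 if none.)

Alternative minimum tax:
  Adjusted income: £284,800 + £4,400 + £62,600 + £31,200 = £383,000
  Less exemption £75,000 → base £308,000
  £308,000 × 10% = £30,800

Regular tax:
  £258,000 × 11% = £28,380
  £26,800 × 25% = £6,700
  → £35,080
  Less childcare facility credit £25,000 → £10,080

Excess of alternative minimum tax over regular tax: £30,800 − £10,080 = £20,720.

£20,720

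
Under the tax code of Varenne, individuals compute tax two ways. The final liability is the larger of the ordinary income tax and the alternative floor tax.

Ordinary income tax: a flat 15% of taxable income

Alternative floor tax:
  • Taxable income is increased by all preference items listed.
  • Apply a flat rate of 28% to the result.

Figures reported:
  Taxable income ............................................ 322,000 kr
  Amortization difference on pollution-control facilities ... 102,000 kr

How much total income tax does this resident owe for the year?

Alternative floor tax:
  Adjusted income: 322,000 kr + 102,000 kr = 424,000 kr
  424,000 kr × 28% = 118,720 kr

Ordinary income tax:
  322,000 kr × 15% = 48,300 kr

118,720 kr > 48,300 kr, so the alternative floor tax is the binding amount.

118,720 kr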